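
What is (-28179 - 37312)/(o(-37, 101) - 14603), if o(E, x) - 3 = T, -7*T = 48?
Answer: 458437/102248 ≈ 4.4836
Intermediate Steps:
T = -48/7 (T = -1/7*48 = -48/7 ≈ -6.8571)
o(E, x) = -27/7 (o(E, x) = 3 - 48/7 = -27/7)
(-28179 - 37312)/(o(-37, 101) - 14603) = (-28179 - 37312)/(-27/7 - 14603) = -65491/(-102248/7) = -65491*(-7/102248) = 458437/102248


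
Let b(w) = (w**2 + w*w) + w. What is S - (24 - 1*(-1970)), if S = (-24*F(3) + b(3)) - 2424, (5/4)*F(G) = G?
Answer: -22273/5 ≈ -4454.6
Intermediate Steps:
b(w) = w + 2*w**2 (b(w) = (w**2 + w**2) + w = 2*w**2 + w = w + 2*w**2)
F(G) = 4*G/5
S = -12303/5 (S = (-96*3/5 + 3*(1 + 2*3)) - 2424 = (-24*12/5 + 3*(1 + 6)) - 2424 = (-288/5 + 3*7) - 2424 = (-288/5 + 21) - 2424 = -183/5 - 2424 = -12303/5 ≈ -2460.6)
S - (24 - 1*(-1970)) = -12303/5 - (24 - 1*(-1970)) = -12303/5 - (24 + 1970) = -12303/5 - 1*1994 = -12303/5 - 1994 = -22273/5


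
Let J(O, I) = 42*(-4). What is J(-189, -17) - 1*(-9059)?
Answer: 8891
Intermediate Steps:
J(O, I) = -168
J(-189, -17) - 1*(-9059) = -168 - 1*(-9059) = -168 + 9059 = 8891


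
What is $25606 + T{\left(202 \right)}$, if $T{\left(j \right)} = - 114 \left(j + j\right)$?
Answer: $-20450$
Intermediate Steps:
$T{\left(j \right)} = - 228 j$ ($T{\left(j \right)} = - 114 \cdot 2 j = - 228 j$)
$25606 + T{\left(202 \right)} = 25606 - 46056 = -20450$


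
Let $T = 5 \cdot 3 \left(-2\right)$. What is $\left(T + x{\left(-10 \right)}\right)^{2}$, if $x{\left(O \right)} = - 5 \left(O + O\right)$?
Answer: $4900$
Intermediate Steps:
$x{\left(O \right)} = - 10 O$ ($x{\left(O \right)} = - 5 \cdot 2 O = - 10 O$)
$T = -30$ ($T = 15 \left(-2\right) = -30$)
$\left(T + x{\left(-10 \right)}\right)^{2} = \left(-30 - -100\right)^{2} = \left(-30 + 100\right)^{2} = 70^{2} = 4900$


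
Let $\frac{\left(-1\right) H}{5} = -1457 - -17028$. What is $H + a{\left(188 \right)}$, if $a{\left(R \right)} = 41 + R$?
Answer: $-77626$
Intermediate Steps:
$H = -77855$ ($H = - 5 \left(-1457 - -17028\right) = - 5 \left(-1457 + 17028\right) = \left(-5\right) 15571 = -77855$)
$H + a{\left(188 \right)} = -77855 + \left(41 + 188\right) = -77855 + 229 = -77626$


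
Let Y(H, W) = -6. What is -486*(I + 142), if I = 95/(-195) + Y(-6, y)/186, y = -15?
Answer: -27710100/403 ≈ -68760.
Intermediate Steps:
I = -628/1209 (I = 95/(-195) - 6/186 = 95*(-1/195) - 6*1/186 = -19/39 - 1/31 = -628/1209 ≈ -0.51944)
-486*(I + 142) = -486*(-628/1209 + 142) = -486*171050/1209 = -27710100/403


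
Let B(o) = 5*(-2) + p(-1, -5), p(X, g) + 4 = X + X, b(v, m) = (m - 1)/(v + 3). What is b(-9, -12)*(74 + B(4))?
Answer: 377/3 ≈ 125.67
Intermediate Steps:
b(v, m) = (-1 + m)/(3 + v)
p(X, g) = -4 + 2*X (p(X, g) = -4 + (X + X) = -4 + 2*X)
B(o) = -16 (B(o) = 5*(-2) + (-4 + 2*(-1)) = -10 + (-4 - 2) = -10 - 6 = -16)
b(-9, -12)*(74 + B(4)) = ((-1 - 12)/(3 - 9))*(74 - 16) = (-13/(-6))*58 = -⅙*(-13)*58 = (13/6)*58 = 377/3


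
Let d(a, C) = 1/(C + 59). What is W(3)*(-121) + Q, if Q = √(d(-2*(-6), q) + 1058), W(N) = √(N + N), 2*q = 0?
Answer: -121*√6 + √3682957/59 ≈ -263.86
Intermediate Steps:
q = 0 (q = (½)*0 = 0)
d(a, C) = 1/(59 + C)
W(N) = √2*√N (W(N) = √(2*N) = √2*√N)
Q = √3682957/59 (Q = √(1/(59 + 0) + 1058) = √(1/59 + 1058) = √(62423/59) = √3682957/59 ≈ 32.527)
W(3)*(-121) + Q = (√2*√3)*(-121) + √3682957/59 = √6*(-121) + √3682957/59 = -121*√6 + √3682957/59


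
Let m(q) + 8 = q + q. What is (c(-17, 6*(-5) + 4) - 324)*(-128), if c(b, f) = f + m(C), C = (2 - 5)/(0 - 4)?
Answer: 45632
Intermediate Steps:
C = ¾ (C = -3/(-4) = -3*(-¼) = ¾ ≈ 0.75000)
m(q) = -8 + 2*q (m(q) = -8 + (q + q) = -8 + 2*q)
c(b, f) = -13/2 + f (c(b, f) = f + (-8 + 2*(¾)) = f + (-8 + 3/2) = f - 13/2 = -13/2 + f)
(c(-17, 6*(-5) + 4) - 324)*(-128) = ((-13/2 + (6*(-5) + 4)) - 324)*(-128) = ((-13/2 + (-30 + 4)) - 324)*(-128) = ((-13/2 - 26) - 324)*(-128) = (-65/2 - 324)*(-128) = -713/2*(-128) = 45632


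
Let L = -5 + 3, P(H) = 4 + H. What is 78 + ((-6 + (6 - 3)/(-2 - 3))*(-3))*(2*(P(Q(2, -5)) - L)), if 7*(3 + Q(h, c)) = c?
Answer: 5898/35 ≈ 168.51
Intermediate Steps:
Q(h, c) = -3 + c/7
L = -2
78 + ((-6 + (6 - 3)/(-2 - 3))*(-3))*(2*(P(Q(2, -5)) - L)) = 78 + ((-6 + (6 - 3)/(-2 - 3))*(-3))*(2*((4 + (-3 + (1/7)*(-5))) - 1*(-2))) = 78 + ((-6 + 3/(-5))*(-3))*(2*((4 + (-3 - 5/7)) + 2)) = 78 + ((-6 + 3*(-1/5))*(-3))*(2*((4 - 26/7) + 2)) = 78 + ((-6 - 3/5)*(-3))*(2*(2/7 + 2)) = 78 + (-33/5*(-3))*(2*(16/7)) = 78 + (99/5)*(32/7) = 78 + 3168/35 = 5898/35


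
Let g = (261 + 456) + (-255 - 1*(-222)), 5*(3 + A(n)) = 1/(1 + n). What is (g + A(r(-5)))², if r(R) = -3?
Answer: 46362481/100 ≈ 4.6363e+5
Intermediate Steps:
A(n) = -3 + 1/(5*(1 + n))
g = 684 (g = 717 + (-255 + 222) = 717 - 33 = 684)
(g + A(r(-5)))² = (684 + (-14 - 15*(-3))/(5*(1 - 3)))² = (684 + (⅕)*(-14 + 45)/(-2))² = (684 + (⅕)*(-½)*31)² = (684 - 31/10)² = (6809/10)² = 46362481/100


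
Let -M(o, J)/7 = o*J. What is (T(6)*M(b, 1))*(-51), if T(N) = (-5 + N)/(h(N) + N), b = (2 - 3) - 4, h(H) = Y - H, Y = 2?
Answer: -1785/2 ≈ -892.50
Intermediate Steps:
h(H) = 2 - H
b = -5 (b = -1 - 4 = -5)
T(N) = -5/2 + N/2 (T(N) = (-5 + N)/((2 - N) + N) = (-5 + N)/2 = (-5 + N)*(1/2) = -5/2 + N/2)
M(o, J) = -7*J*o (M(o, J) = -7*o*J = -7*J*o)
(T(6)*M(b, 1))*(-51) = ((-5/2 + (1/2)*6)*(-7*1*(-5)))*(-51) = ((-5/2 + 3)*35)*(-51) = ((1/2)*35)*(-51) = (35/2)*(-51) = -1785/2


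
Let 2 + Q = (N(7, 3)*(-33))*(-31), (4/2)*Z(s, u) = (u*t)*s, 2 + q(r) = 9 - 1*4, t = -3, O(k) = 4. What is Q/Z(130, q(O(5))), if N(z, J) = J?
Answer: -3067/585 ≈ -5.2427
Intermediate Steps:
q(r) = 3 (q(r) = -2 + (9 - 1*4) = -2 + (9 - 4) = -2 + 5 = 3)
Z(s, u) = -3*s*u/2 (Z(s, u) = ((u*(-3))*s)/2 = ((-3*u)*s)/2 = (-3*s*u)/2 = -3*s*u/2)
Q = 3067 (Q = -2 + (3*(-33))*(-31) = -2 - 99*(-31) = -2 + 3069 = 3067)
Q/Z(130, q(O(5))) = 3067/((-3/2*130*3)) = 3067/(-585) = 3067*(-1/585) = -3067/585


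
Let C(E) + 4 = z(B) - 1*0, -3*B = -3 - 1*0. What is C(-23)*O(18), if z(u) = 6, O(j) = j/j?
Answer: 2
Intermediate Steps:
B = 1 (B = -(-3 - 1*0)/3 = -(-3 + 0)/3 = -1/3*(-3) = 1)
O(j) = 1
C(E) = 2 (C(E) = -4 + (6 - 1*0) = -4 + (6 + 0) = -4 + 6 = 2)
C(-23)*O(18) = 2*1 = 2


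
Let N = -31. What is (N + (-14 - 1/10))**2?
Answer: 203401/100 ≈ 2034.0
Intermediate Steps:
(N + (-14 - 1/10))**2 = (-31 + (-14 - 1/10))**2 = (-31 - 141/10)**2 = (-451/10)**2 = 203401/100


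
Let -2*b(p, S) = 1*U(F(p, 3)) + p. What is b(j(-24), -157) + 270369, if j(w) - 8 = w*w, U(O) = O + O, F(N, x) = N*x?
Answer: 268325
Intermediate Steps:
U(O) = 2*O
j(w) = 8 + w² (j(w) = 8 + w*w = 8 + w²)
b(p, S) = -7*p/2 (b(p, S) = -(1*(2*(p*3)) + p)/2 = -(1*(2*(3*p)) + p)/2 = -(1*(6*p) + p)/2 = -(6*p + p)/2 = -7*p/2)
b(j(-24), -157) + 270369 = -7*(8 + (-24)²)/2 + 270369 = -7*(8 + 576)/2 + 270369 = -7/2*584 + 270369 = -2044 + 270369 = 268325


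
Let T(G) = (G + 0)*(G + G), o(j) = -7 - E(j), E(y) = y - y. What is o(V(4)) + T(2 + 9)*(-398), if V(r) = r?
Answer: -96323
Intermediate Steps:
E(y) = 0
o(j) = -7 (o(j) = -7 - 1*0 = -7 + 0 = -7)
T(G) = 2*G² (T(G) = G*(2*G) = 2*G²)
o(V(4)) + T(2 + 9)*(-398) = -7 + (2*(2 + 9)²)*(-398) = -7 + (2*11²)*(-398) = -7 + (2*121)*(-398) = -7 + 242*(-398) = -7 - 96316 = -96323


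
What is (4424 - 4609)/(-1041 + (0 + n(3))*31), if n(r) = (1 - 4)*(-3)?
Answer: 185/762 ≈ 0.24278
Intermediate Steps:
n(r) = 9 (n(r) = -3*(-3) = 9)
(4424 - 4609)/(-1041 + (0 + n(3))*31) = (4424 - 4609)/(-1041 + (0 + 9)*31) = -185/(-1041 + 9*31) = -185/(-1041 + 279) = -185/(-762) = -185*(-1/762) = 185/762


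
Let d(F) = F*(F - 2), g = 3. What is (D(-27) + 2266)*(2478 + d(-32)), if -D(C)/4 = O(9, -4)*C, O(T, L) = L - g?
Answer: 5384660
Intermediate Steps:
d(F) = F*(-2 + F)
O(T, L) = -3 + L (O(T, L) = L - 1*3 = L - 3 = -3 + L)
D(C) = 28*C (D(C) = -4*(-3 - 4)*C = -(-28)*C = 28*C)
(D(-27) + 2266)*(2478 + d(-32)) = (28*(-27) + 2266)*(2478 - 32*(-2 - 32)) = (-756 + 2266)*(2478 - 32*(-34)) = 1510*(2478 + 1088) = 1510*3566 = 5384660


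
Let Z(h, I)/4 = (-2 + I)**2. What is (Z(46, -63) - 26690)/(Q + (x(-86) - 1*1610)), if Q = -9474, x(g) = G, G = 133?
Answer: 9790/10951 ≈ 0.89398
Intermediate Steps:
x(g) = 133
Z(h, I) = 4*(-2 + I)**2
(Z(46, -63) - 26690)/(Q + (x(-86) - 1*1610)) = (4*(-2 - 63)**2 - 26690)/(-9474 + (133 - 1*1610)) = (4*(-65)**2 - 26690)/(-9474 + (133 - 1610)) = (4*4225 - 26690)/(-9474 - 1477) = (16900 - 26690)/(-10951) = -9790*(-1/10951) = 9790/10951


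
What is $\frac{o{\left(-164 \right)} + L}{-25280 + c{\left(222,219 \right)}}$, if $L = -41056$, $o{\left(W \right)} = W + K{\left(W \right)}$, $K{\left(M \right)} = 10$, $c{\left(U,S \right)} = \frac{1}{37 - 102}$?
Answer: $\frac{2678650}{1643201} \approx 1.6301$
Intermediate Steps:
$c{\left(U,S \right)} = - \frac{1}{65}$ ($c{\left(U,S \right)} = \frac{1}{-65} = - \frac{1}{65}$)
$o{\left(W \right)} = 10 + W$ ($o{\left(W \right)} = W + 10 = 10 + W$)
$\frac{o{\left(-164 \right)} + L}{-25280 + c{\left(222,219 \right)}} = \frac{\left(10 - 164\right) - 41056}{-25280 - \frac{1}{65}} = \frac{-154 - 41056}{- \frac{1643201}{65}} = \left(-41210\right) \left(- \frac{65}{1643201}\right) = \frac{2678650}{1643201}$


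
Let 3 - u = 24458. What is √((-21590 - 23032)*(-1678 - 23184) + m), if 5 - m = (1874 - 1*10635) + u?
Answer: √1109425385 ≈ 33308.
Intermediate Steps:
u = -24455 (u = 3 - 1*24458 = 3 - 24458 = -24455)
m = 33221 (m = 5 - ((1874 - 1*10635) - 24455) = 5 - ((1874 - 10635) - 24455) = 5 - (-8761 - 24455) = 5 - 1*(-33216) = 5 + 33216 = 33221)
√((-21590 - 23032)*(-1678 - 23184) + m) = √((-21590 - 23032)*(-1678 - 23184) + 33221) = √(-44622*(-24862) + 33221) = √(1109392164 + 33221) = √1109425385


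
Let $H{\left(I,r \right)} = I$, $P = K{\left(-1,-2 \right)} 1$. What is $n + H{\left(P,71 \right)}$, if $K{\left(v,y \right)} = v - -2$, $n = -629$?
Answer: $-628$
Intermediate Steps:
$K{\left(v,y \right)} = 2 + v$ ($K{\left(v,y \right)} = v + 2 = 2 + v$)
$P = 1$ ($P = \left(2 - 1\right) 1 = 1 \cdot 1 = 1$)
$n + H{\left(P,71 \right)} = -629 + 1 = -628$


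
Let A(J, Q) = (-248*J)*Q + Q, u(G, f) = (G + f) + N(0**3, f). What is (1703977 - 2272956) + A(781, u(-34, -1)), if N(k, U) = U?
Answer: 6403753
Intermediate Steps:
u(G, f) = G + 2*f (u(G, f) = (G + f) + f = G + 2*f)
A(J, Q) = Q - 248*J*Q (A(J, Q) = -248*J*Q + Q = Q - 248*J*Q)
(1703977 - 2272956) + A(781, u(-34, -1)) = (1703977 - 2272956) + (-34 + 2*(-1))*(1 - 248*781) = -568979 + (-34 - 2)*(1 - 193688) = -568979 - 36*(-193687) = -568979 + 6972732 = 6403753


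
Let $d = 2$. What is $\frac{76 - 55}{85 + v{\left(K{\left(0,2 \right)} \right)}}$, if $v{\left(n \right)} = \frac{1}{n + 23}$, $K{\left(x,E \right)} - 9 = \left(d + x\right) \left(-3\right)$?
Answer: $\frac{182}{737} \approx 0.24695$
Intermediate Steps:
$K{\left(x,E \right)} = 3 - 3 x$ ($K{\left(x,E \right)} = 9 + \left(2 + x\right) \left(-3\right) = 9 - \left(6 + 3 x\right) = 3 - 3 x$)
$v{\left(n \right)} = \frac{1}{23 + n}$
$\frac{76 - 55}{85 + v{\left(K{\left(0,2 \right)} \right)}} = \frac{76 - 55}{85 + \frac{1}{23 + \left(3 - 0\right)}} = \frac{21}{85 + \frac{1}{23 + \left(3 + 0\right)}} = \frac{21}{85 + \frac{1}{23 + 3}} = \frac{21}{85 + \frac{1}{26}} = \frac{21}{\frac{2211}{26}} = 21 \cdot \frac{26}{2211} = \frac{182}{737}$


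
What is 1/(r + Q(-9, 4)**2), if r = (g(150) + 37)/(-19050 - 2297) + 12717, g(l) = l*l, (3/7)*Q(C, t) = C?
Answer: 21347/280861289 ≈ 7.6005e-5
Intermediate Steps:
Q(C, t) = 7*C/3
g(l) = l**2
r = 271447262/21347 (r = (150**2 + 37)/(-19050 - 2297) + 12717 = (22500 + 37)/(-21347) + 12717 = 22537*(-1/21347) + 12717 = -22537/21347 + 12717 = 271447262/21347 ≈ 12716.)
1/(r + Q(-9, 4)**2) = 1/(271447262/21347 + ((7/3)*(-9))**2) = 1/(271447262/21347 + (-21)**2) = 1/(271447262/21347 + 441) = 1/(280861289/21347) = 21347/280861289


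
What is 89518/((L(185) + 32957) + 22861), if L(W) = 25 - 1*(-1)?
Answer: 44759/27922 ≈ 1.6030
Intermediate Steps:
L(W) = 26 (L(W) = 25 + 1 = 26)
89518/((L(185) + 32957) + 22861) = 89518/((26 + 32957) + 22861) = 89518/(32983 + 22861) = 89518/55844 = 89518*(1/55844) = 44759/27922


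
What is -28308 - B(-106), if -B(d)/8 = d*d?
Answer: 61580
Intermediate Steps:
B(d) = -8*d² (B(d) = -8*d*d = -8*d²)
-28308 - B(-106) = -28308 - (-8)*(-106)² = -28308 - (-8)*11236 = -28308 - 1*(-89888) = -28308 + 89888 = 61580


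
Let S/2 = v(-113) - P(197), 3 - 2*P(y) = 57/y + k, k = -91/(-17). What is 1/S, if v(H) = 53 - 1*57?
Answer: -3349/17943 ≈ -0.18665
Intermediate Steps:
k = 91/17 (k = -91*(-1/17) = 91/17 ≈ 5.3529)
P(y) = -20/17 - 57/(2*y) (P(y) = 3/2 - (57/y + 91/17)/2 = 3/2 - (91/17 + 57/y)/2 = 3/2 + (-91/34 - 57/(2*y)) = -20/17 - 57/(2*y))
v(H) = -4 (v(H) = 53 - 57 = -4)
S = -17943/3349 (S = 2*(-4 - (-969 - 40*197)/(34*197)) = 2*(-4 - (-969 - 7880)/(34*197)) = 2*(-4 - (-8849)/(34*197)) = 2*(-4 - 1*(-8849/6698)) = 2*(-4 + 8849/6698) = 2*(-17943/6698) = -17943/3349 ≈ -5.3577)
1/S = 1/(-17943/3349) = -3349/17943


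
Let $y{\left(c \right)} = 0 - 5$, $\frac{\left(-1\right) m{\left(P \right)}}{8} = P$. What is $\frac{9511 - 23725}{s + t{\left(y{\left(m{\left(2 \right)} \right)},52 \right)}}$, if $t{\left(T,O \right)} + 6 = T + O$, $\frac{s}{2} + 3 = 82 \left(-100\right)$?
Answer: $\frac{4738}{5455} \approx 0.86856$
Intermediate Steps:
$m{\left(P \right)} = - 8 P$
$y{\left(c \right)} = -5$ ($y{\left(c \right)} = 0 - 5 = -5$)
$s = -16406$ ($s = -6 + 2 \cdot 82 \left(-100\right) = -6 + 2 \left(-8200\right) = -6 - 16400 = -16406$)
$t{\left(T,O \right)} = -6 + O + T$ ($t{\left(T,O \right)} = -6 + \left(T + O\right) = -6 + \left(O + T\right) = -6 + O + T$)
$\frac{9511 - 23725}{s + t{\left(y{\left(m{\left(2 \right)} \right)},52 \right)}} = \frac{9511 - 23725}{-16406 - -41} = - \frac{14214}{-16406 + 41} = - \frac{14214}{-16365} = \left(-14214\right) \left(- \frac{1}{16365}\right) = \frac{4738}{5455}$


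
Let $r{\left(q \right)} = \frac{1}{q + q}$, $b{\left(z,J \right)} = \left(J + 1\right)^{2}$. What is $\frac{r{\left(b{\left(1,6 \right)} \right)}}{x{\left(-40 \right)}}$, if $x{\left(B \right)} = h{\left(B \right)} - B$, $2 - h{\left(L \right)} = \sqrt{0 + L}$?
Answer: $\frac{3}{12628} + \frac{i \sqrt{10}}{88396} \approx 0.00023757 + 3.5774 \cdot 10^{-5} i$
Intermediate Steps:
$b{\left(z,J \right)} = \left(1 + J\right)^{2}$
$h{\left(L \right)} = 2 - \sqrt{L}$ ($h{\left(L \right)} = 2 - \sqrt{0 + L} = 2 - \sqrt{L}$)
$x{\left(B \right)} = 2 - B - \sqrt{B}$ ($x{\left(B \right)} = \left(2 - \sqrt{B}\right) - B = 2 - B - \sqrt{B}$)
$r{\left(q \right)} = \frac{1}{2 q}$
$\frac{r{\left(b{\left(1,6 \right)} \right)}}{x{\left(-40 \right)}} = \frac{\frac{1}{2} \frac{1}{\left(1 + 6\right)^{2}}}{2 - -40 - \sqrt{-40}} = \frac{\frac{1}{2} \frac{1}{7^{2}}}{2 + 40 - 2 i \sqrt{10}} = \frac{\frac{1}{2} \cdot \frac{1}{49}}{2 + 40 - 2 i \sqrt{10}} = \frac{\frac{1}{2} \cdot \frac{1}{49}}{42 - 2 i \sqrt{10}} = \frac{1}{98 \left(42 - 2 i \sqrt{10}\right)}$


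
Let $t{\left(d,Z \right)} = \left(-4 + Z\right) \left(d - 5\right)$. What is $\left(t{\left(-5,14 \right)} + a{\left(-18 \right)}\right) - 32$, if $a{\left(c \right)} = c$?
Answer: $-150$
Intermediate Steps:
$t{\left(d,Z \right)} = \left(-5 + d\right) \left(-4 + Z\right)$ ($t{\left(d,Z \right)} = \left(-4 + Z\right) \left(-5 + d\right) = \left(-5 + d\right) \left(-4 + Z\right)$)
$\left(t{\left(-5,14 \right)} + a{\left(-18 \right)}\right) - 32 = \left(\left(20 - 70 - -20 + 14 \left(-5\right)\right) - 18\right) - 32 = \left(\left(20 - 70 + 20 - 70\right) - 18\right) - 32 = \left(-100 - 18\right) - 32 = -118 - 32 = -150$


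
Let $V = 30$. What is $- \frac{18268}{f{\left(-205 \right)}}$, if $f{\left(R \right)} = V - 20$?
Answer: $- \frac{9134}{5} \approx -1826.8$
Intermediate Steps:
$f{\left(R \right)} = 10$ ($f{\left(R \right)} = 30 - 20 = 10$)
$- \frac{18268}{f{\left(-205 \right)}} = - \frac{18268}{10} = \left(-18268\right) \frac{1}{10} = - \frac{9134}{5}$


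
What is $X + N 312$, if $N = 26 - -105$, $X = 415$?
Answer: $41287$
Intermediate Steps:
$N = 131$ ($N = 26 + 105 = 131$)
$X + N 312 = 415 + 131 \cdot 312 = 415 + 40872 = 41287$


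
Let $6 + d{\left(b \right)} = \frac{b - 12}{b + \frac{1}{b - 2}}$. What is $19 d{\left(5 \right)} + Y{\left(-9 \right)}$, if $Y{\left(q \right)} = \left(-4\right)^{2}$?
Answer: $- \frac{1967}{16} \approx -122.94$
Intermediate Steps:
$Y{\left(q \right)} = 16$
$d{\left(b \right)} = -6 + \frac{-12 + b}{b + \frac{1}{-2 + b}}$ ($d{\left(b \right)} = -6 + \frac{b - 12}{b + \frac{1}{b - 2}} = -6 + \frac{-12 + b}{b + \frac{1}{-2 + b}}$)
$19 d{\left(5 \right)} + Y{\left(-9 \right)} = 19 \frac{18 - 5 \cdot 5^{2} - 10}{1 + 5^{2} - 10} + 16 = 19 \frac{18 - 125 - 10}{1 + 25 - 10} + 16 = 19 \frac{18 - 125 - 10}{16} + 16 = 19 \cdot \frac{1}{16} \left(-117\right) + 16 = 19 \left(- \frac{117}{16}\right) + 16 = - \frac{2223}{16} + 16 = - \frac{1967}{16}$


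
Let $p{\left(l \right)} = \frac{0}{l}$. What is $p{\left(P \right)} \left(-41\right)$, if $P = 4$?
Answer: $0$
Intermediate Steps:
$p{\left(l \right)} = 0$
$p{\left(P \right)} \left(-41\right) = 0 \left(-41\right) = 0$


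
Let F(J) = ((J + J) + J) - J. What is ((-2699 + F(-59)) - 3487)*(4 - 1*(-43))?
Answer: -296288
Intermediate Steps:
F(J) = 2*J (F(J) = (2*J + J) - J = 3*J - J = 2*J)
((-2699 + F(-59)) - 3487)*(4 - 1*(-43)) = ((-2699 + 2*(-59)) - 3487)*(4 - 1*(-43)) = ((-2699 - 118) - 3487)*(4 + 43) = (-2817 - 3487)*47 = -6304*47 = -296288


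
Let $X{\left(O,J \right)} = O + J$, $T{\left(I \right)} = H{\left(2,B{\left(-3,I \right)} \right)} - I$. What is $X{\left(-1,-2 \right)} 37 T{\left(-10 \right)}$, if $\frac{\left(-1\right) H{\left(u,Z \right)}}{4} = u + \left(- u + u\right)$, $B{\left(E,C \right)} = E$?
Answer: $-222$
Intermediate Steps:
$H{\left(u,Z \right)} = - 4 u$ ($H{\left(u,Z \right)} = - 4 \left(u + \left(- u + u\right)\right) = - 4 \left(u + 0\right) = - 4 u$)
$T{\left(I \right)} = -8 - I$ ($T{\left(I \right)} = \left(-4\right) 2 - I = -8 - I$)
$X{\left(O,J \right)} = J + O$
$X{\left(-1,-2 \right)} 37 T{\left(-10 \right)} = \left(-2 - 1\right) 37 \left(-8 - -10\right) = \left(-3\right) 37 \left(-8 + 10\right) = \left(-111\right) 2 = -222$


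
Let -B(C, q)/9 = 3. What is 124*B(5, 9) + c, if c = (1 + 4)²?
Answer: -3323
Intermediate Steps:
c = 25 (c = 5² = 25)
B(C, q) = -27 (B(C, q) = -9*3 = -27)
124*B(5, 9) + c = 124*(-27) + 25 = -3348 + 25 = -3323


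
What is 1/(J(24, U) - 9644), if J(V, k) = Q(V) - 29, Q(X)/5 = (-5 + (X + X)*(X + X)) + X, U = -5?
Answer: 1/1942 ≈ 0.00051493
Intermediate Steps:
Q(X) = -25 + 5*X + 20*X² (Q(X) = 5*((-5 + (X + X)*(X + X)) + X) = 5*((-5 + (2*X)*(2*X)) + X) = 5*((-5 + 4*X²) + X) = 5*(-5 + X + 4*X²) = -25 + 5*X + 20*X²)
J(V, k) = -54 + 5*V + 20*V² (J(V, k) = (-25 + 5*V + 20*V²) - 29 = -54 + 5*V + 20*V²)
1/(J(24, U) - 9644) = 1/((-54 + 5*24 + 20*24²) - 9644) = 1/((-54 + 120 + 20*576) - 9644) = 1/((-54 + 120 + 11520) - 9644) = 1/(11586 - 9644) = 1/1942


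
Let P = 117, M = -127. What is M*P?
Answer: -14859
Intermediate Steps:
M*P = -127*117 = -14859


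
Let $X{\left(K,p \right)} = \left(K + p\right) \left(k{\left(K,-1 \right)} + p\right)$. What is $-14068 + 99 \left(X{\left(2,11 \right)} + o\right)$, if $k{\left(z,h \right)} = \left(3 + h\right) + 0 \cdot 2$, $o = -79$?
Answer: $-5158$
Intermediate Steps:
$k{\left(z,h \right)} = 3 + h$ ($k{\left(z,h \right)} = \left(3 + h\right) + 0 = 3 + h$)
$X{\left(K,p \right)} = \left(2 + p\right) \left(K + p\right)$ ($X{\left(K,p \right)} = \left(K + p\right) \left(\left(3 - 1\right) + p\right) = \left(K + p\right) \left(2 + p\right) = \left(2 + p\right) \left(K + p\right)$)
$-14068 + 99 \left(X{\left(2,11 \right)} + o\right) = -14068 + 99 \left(\left(11^{2} + 2 \cdot 2 + 2 \cdot 11 + 2 \cdot 11\right) - 79\right) = -14068 + 99 \left(\left(121 + 4 + 22 + 22\right) - 79\right) = -14068 + 99 \left(169 - 79\right) = -14068 + 99 \cdot 90 = -14068 + 8910 = -5158$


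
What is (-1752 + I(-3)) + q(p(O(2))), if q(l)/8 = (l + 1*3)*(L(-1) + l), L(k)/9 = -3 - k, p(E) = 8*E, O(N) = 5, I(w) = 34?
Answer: 5850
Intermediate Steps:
L(k) = -27 - 9*k (L(k) = 9*(-3 - k) = -27 - 9*k)
q(l) = 8*(-18 + l)*(3 + l) (q(l) = 8*((l + 1*3)*((-27 - 9*(-1)) + l)) = 8*((l + 3)*((-27 + 9) + l)) = 8*((3 + l)*(-18 + l)) = 8*((-18 + l)*(3 + l)) = 8*(-18 + l)*(3 + l))
(-1752 + I(-3)) + q(p(O(2))) = (-1752 + 34) + (-432 - 960*5 + 8*(8*5)²) = -1718 + (-432 - 120*40 + 8*40²) = -1718 + (-432 - 4800 + 8*1600) = -1718 + (-432 - 4800 + 12800) = -1718 + 7568 = 5850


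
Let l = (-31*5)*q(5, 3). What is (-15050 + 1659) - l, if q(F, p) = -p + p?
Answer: -13391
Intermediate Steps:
q(F, p) = 0
l = 0 (l = -31*5*0 = -155*0 = 0)
(-15050 + 1659) - l = (-15050 + 1659) - 1*0 = -13391 + 0 = -13391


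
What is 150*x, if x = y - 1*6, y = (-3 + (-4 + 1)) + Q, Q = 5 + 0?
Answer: -1050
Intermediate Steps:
Q = 5
y = -1 (y = (-3 + (-4 + 1)) + 5 = (-3 - 3) + 5 = -6 + 5 = -1)
x = -7 (x = -1 - 1*6 = -1 - 6 = -7)
150*x = 150*(-7) = -1050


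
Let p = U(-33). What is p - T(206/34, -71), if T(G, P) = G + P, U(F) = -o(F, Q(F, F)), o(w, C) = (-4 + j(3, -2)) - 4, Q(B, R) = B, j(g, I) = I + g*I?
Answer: 1376/17 ≈ 80.941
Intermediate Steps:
j(g, I) = I + I*g
o(w, C) = -16 (o(w, C) = (-4 - 2*(1 + 3)) - 4 = (-4 - 2*4) - 4 = (-4 - 8) - 4 = -12 - 4 = -16)
U(F) = 16 (U(F) = -1*(-16) = 16)
p = 16
p - T(206/34, -71) = 16 - (206/34 - 71) = 16 - (206*(1/34) - 71) = 16 - (103/17 - 71) = 16 - 1*(-1104/17) = 16 + 1104/17 = 1376/17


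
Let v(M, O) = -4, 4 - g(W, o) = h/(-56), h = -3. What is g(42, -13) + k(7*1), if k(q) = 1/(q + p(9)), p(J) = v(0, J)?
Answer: 719/168 ≈ 4.2798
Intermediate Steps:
g(W, o) = 221/56 (g(W, o) = 4 - (-3)/(-56) = 4 - (-3)*(-1)/56 = 4 - 1*3/56 = 4 - 3/56 = 221/56)
p(J) = -4
k(q) = 1/(-4 + q) (k(q) = 1/(q - 4) = 1/(-4 + q))
g(42, -13) + k(7*1) = 221/56 + 1/(-4 + 7*1) = 221/56 + 1/(-4 + 7) = 221/56 + 1/3 = 719/168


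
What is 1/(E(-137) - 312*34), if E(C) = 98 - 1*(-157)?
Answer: -1/10353 ≈ -9.6590e-5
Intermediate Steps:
E(C) = 255 (E(C) = 98 + 157 = 255)
1/(E(-137) - 312*34) = 1/(255 - 312*34) = 1/(255 - 10608) = 1/(-10353) = -1/10353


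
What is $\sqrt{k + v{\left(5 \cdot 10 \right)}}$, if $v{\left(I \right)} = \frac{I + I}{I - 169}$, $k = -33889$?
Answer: $\frac{3 i \sqrt{53323781}}{119} \approx 184.09 i$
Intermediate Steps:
$v{\left(I \right)} = \frac{2 I}{-169 + I}$
$\sqrt{k + v{\left(5 \cdot 10 \right)}} = \sqrt{-33889 + \frac{2 \cdot 5 \cdot 10}{-169 + 5 \cdot 10}} = \sqrt{-33889 + 2 \cdot 50 \frac{1}{-169 + 50}} = \sqrt{-33889 + 2 \cdot 50 \frac{1}{-119}} = \sqrt{-33889 + 2 \cdot 50 \left(- \frac{1}{119}\right)} = \sqrt{-33889 - \frac{100}{119}} = \sqrt{- \frac{4032891}{119}} = \frac{3 i \sqrt{53323781}}{119}$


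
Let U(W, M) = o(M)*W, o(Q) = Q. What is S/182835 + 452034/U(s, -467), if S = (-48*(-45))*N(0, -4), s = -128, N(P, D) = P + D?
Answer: 912568575/121434944 ≈ 7.5149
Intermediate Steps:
N(P, D) = D + P
S = -8640 (S = (-48*(-45))*(-4 + 0) = 2160*(-4) = -8640)
U(W, M) = M*W
S/182835 + 452034/U(s, -467) = -8640/182835 + 452034/((-467*(-128))) = -8640*1/182835 + 452034/59776 = -192/4063 + 452034*(1/59776) = -192/4063 + 226017/29888 = 912568575/121434944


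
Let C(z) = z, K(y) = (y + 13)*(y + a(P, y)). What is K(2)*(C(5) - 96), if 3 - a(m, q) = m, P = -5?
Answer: -13650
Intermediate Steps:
a(m, q) = 3 - m
K(y) = (8 + y)*(13 + y) (K(y) = (y + 13)*(y + (3 - 1*(-5))) = (13 + y)*(y + (3 + 5)) = (13 + y)*(y + 8) = (13 + y)*(8 + y) = (8 + y)*(13 + y))
K(2)*(C(5) - 96) = (104 + 2² + 21*2)*(5 - 96) = (104 + 4 + 42)*(-91) = 150*(-91) = -13650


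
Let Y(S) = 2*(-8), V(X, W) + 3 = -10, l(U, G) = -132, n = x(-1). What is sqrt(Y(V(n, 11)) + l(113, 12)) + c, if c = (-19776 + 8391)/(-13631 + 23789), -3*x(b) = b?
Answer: -3795/3386 + 2*I*sqrt(37) ≈ -1.1208 + 12.166*I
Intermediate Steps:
x(b) = -b/3
n = 1/3 (n = -1/3*(-1) = 1/3 ≈ 0.33333)
V(X, W) = -13 (V(X, W) = -3 - 10 = -13)
Y(S) = -16
c = -3795/3386 (c = -11385/10158 = -11385*1/10158 = -3795/3386 ≈ -1.1208)
sqrt(Y(V(n, 11)) + l(113, 12)) + c = sqrt(-16 - 132) - 3795/3386 = sqrt(-148) - 3795/3386 = 2*I*sqrt(37) - 3795/3386 = -3795/3386 + 2*I*sqrt(37)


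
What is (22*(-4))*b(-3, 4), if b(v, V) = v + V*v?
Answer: 1320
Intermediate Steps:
(22*(-4))*b(-3, 4) = (22*(-4))*(-3*(1 + 4)) = -(-264)*5 = -88*(-15) = 1320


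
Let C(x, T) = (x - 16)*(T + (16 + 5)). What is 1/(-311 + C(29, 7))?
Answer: 1/53 ≈ 0.018868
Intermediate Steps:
C(x, T) = (-16 + x)*(21 + T) (C(x, T) = (-16 + x)*(T + 21) = (-16 + x)*(21 + T))
1/(-311 + C(29, 7)) = 1/(-311 + (-336 - 16*7 + 21*29 + 7*29)) = 1/(-311 + (-336 - 112 + 609 + 203)) = 1/(-311 + 364) = 1/53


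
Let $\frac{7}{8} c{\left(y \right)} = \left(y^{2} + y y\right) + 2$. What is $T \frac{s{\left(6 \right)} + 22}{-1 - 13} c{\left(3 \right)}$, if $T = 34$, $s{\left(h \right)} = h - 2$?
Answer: $- \frac{70720}{49} \approx -1443.3$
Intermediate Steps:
$s{\left(h \right)} = -2 + h$ ($s{\left(h \right)} = h - 2 = -2 + h$)
$c{\left(y \right)} = \frac{16}{7} + \frac{16 y^{2}}{7}$ ($c{\left(y \right)} = \frac{8 \left(\left(y^{2} + y y\right) + 2\right)}{7} = \frac{8 \left(\left(y^{2} + y^{2}\right) + 2\right)}{7} = \frac{8 \left(2 y^{2} + 2\right)}{7} = \frac{8 \left(2 + 2 y^{2}\right)}{7} = \frac{16}{7} + \frac{16 y^{2}}{7}$)
$T \frac{s{\left(6 \right)} + 22}{-1 - 13} c{\left(3 \right)} = 34 \frac{\left(-2 + 6\right) + 22}{-1 - 13} \left(\frac{16}{7} + \frac{16 \cdot 3^{2}}{7}\right) = 34 \frac{4 + 22}{-14} \left(\frac{16}{7} + \frac{16}{7} \cdot 9\right) = 34 \cdot 26 \left(- \frac{1}{14}\right) \left(\frac{16}{7} + \frac{144}{7}\right) = 34 \left(- \frac{13}{7}\right) \frac{160}{7} = \left(- \frac{442}{7}\right) \frac{160}{7} = - \frac{70720}{49}$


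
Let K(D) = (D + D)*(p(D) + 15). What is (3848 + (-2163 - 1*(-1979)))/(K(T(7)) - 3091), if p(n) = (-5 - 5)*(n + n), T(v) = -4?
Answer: -3664/3851 ≈ -0.95144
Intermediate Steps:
p(n) = -20*n
K(D) = 2*D*(15 - 20*D) (K(D) = (D + D)*(-20*D + 15) = (2*D)*(15 - 20*D) = 2*D*(15 - 20*D))
(3848 + (-2163 - 1*(-1979)))/(K(T(7)) - 3091) = (3848 + (-2163 - 1*(-1979)))/(10*(-4)*(3 - 4*(-4)) - 3091) = (3848 + (-2163 + 1979))/(10*(-4)*(3 + 16) - 3091) = (3848 - 184)/(10*(-4)*19 - 3091) = 3664/(-760 - 3091) = 3664/(-3851) = 3664*(-1/3851) = -3664/3851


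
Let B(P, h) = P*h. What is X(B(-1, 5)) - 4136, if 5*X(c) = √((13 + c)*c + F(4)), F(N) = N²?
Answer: -4136 + 2*I*√6/5 ≈ -4136.0 + 0.9798*I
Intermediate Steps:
X(c) = √(16 + c*(13 + c))/5 (X(c) = √((13 + c)*c + 4²)/5 = √(c*(13 + c) + 16)/5 = √(16 + c*(13 + c))/5)
X(B(-1, 5)) - 4136 = √(16 + (-1*5)² + 13*(-1*5))/5 - 4136 = √(16 + (-5)² + 13*(-5))/5 - 4136 = √(16 + 25 - 65)/5 - 4136 = √(-24)/5 - 4136 = (2*I*√6)/5 - 4136 = 2*I*√6/5 - 4136 = -4136 + 2*I*√6/5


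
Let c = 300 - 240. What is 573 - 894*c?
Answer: -53067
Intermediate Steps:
c = 60
573 - 894*c = 573 - 894*60 = 573 - 53640 = -53067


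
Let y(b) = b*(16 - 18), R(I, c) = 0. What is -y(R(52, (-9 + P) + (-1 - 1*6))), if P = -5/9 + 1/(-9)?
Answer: 0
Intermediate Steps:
P = -⅔ (P = -5*⅑ + 1*(-⅑) = -5/9 - ⅑ = -⅔ ≈ -0.66667)
y(b) = -2*b (y(b) = b*(-2) = -2*b)
-y(R(52, (-9 + P) + (-1 - 1*6))) = -(-2)*0 = -1*0 = 0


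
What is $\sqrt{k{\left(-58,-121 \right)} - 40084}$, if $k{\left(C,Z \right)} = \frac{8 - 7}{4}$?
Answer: $\frac{3 i \sqrt{17815}}{2} \approx 200.21 i$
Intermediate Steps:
$k{\left(C,Z \right)} = \frac{1}{4}$ ($k{\left(C,Z \right)} = \frac{1}{4} \cdot 1 = \frac{1}{4}$)
$\sqrt{k{\left(-58,-121 \right)} - 40084} = \sqrt{\frac{1}{4} - 40084} = \sqrt{- \frac{160335}{4}} = \frac{3 i \sqrt{17815}}{2}$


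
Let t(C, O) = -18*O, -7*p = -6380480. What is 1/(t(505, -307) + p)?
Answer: 7/6419162 ≈ 1.0905e-6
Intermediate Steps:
p = 6380480/7 (p = -⅐*(-6380480) = 6380480/7 ≈ 9.1150e+5)
1/(t(505, -307) + p) = 1/(-18*(-307) + 6380480/7) = 1/(5526 + 6380480/7) = 1/(6419162/7) = 7/6419162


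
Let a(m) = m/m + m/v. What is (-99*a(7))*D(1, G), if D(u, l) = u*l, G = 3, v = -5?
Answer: 594/5 ≈ 118.80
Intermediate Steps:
D(u, l) = l*u
a(m) = 1 - m/5 (a(m) = m/m + m/(-5) = 1 + m*(-⅕) = 1 - m/5)
(-99*a(7))*D(1, G) = (-99*(1 - ⅕*7))*(3*1) = -99*(1 - 7/5)*3 = -99*(-⅖)*3 = (198/5)*3 = 594/5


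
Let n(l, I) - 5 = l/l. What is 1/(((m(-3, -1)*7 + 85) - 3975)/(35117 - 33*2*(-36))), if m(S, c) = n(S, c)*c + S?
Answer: -37493/3953 ≈ -9.4847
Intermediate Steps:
n(l, I) = 6 (n(l, I) = 5 + l/l = 5 + 1 = 6)
m(S, c) = S + 6*c (m(S, c) = 6*c + S = S + 6*c)
1/(((m(-3, -1)*7 + 85) - 3975)/(35117 - 33*2*(-36))) = 1/((((-3 + 6*(-1))*7 + 85) - 3975)/(35117 - 33*2*(-36))) = 1/((((-3 - 6)*7 + 85) - 3975)/(35117 - 66*(-36))) = 1/(((-9*7 + 85) - 3975)/(35117 + 2376)) = 1/(((-63 + 85) - 3975)/37493) = 1/((22 - 3975)*(1/37493)) = 1/(-3953*1/37493) = 1/(-3953/37493) = -37493/3953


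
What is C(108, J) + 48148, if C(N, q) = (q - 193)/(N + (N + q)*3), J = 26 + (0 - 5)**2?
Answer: 28166438/585 ≈ 48148.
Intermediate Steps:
J = 51 (J = 26 + (-5)**2 = 26 + 25 = 51)
C(N, q) = (-193 + q)/(3*q + 4*N) (C(N, q) = (-193 + q)/(N + (3*N + 3*q)) = (-193 + q)/(3*q + 4*N))
C(108, J) + 48148 = (-193 + 51)/(3*51 + 4*108) + 48148 = -142/(153 + 432) + 48148 = -142/585 + 48148 = 28166438/585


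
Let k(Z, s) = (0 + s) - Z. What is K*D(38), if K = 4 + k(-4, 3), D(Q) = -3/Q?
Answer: -33/38 ≈ -0.86842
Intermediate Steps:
k(Z, s) = s - Z
K = 11 (K = 4 + (3 - 1*(-4)) = 4 + (3 + 4) = 4 + 7 = 11)
K*D(38) = 11*(-3/38) = -33/38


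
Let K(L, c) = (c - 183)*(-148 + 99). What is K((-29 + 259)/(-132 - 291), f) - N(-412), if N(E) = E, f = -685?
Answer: 42944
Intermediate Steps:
K(L, c) = 8967 - 49*c (K(L, c) = (-183 + c)*(-49) = 8967 - 49*c)
K((-29 + 259)/(-132 - 291), f) - N(-412) = (8967 - 49*(-685)) - 1*(-412) = (8967 + 33565) + 412 = 42532 + 412 = 42944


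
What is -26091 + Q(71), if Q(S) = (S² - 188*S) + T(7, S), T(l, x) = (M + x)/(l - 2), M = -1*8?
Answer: -171927/5 ≈ -34385.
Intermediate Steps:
M = -8
T(l, x) = (-8 + x)/(-2 + l) (T(l, x) = (-8 + x)/(l - 2) = (-8 + x)/(-2 + l))
Q(S) = -8/5 + S² - 939*S/5 (Q(S) = (S² - 188*S) + (-8 + S)/(-2 + 7) = (S² - 188*S) + (-8 + S)/5 = (S² - 188*S) + (-8/5 + S/5) = -8/5 + S² - 939*S/5)
-26091 + Q(71) = -26091 + (-8/5 + 71² - 939/5*71) = -26091 + (-8/5 + 5041 - 66669/5) = -26091 - 41472/5 = -171927/5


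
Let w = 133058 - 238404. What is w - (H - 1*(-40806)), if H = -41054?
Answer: -105098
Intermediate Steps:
w = -105346
w - (H - 1*(-40806)) = -105346 - (-41054 - 1*(-40806)) = -105346 - (-41054 + 40806) = -105346 - 1*(-248) = -105346 + 248 = -105098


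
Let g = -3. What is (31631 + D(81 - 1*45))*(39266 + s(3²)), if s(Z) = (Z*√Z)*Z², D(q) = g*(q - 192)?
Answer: 1330599847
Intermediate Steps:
D(q) = 576 - 3*q (D(q) = -3*(q - 192) = -3*(-192 + q) = 576 - 3*q)
s(Z) = Z^(7/2) (s(Z) = Z^(3/2)*Z² = Z^(7/2))
(31631 + D(81 - 1*45))*(39266 + s(3²)) = (31631 + (576 - 3*(81 - 1*45)))*(39266 + (3²)^(7/2)) = (31631 + (576 - 3*(81 - 45)))*(39266 + 9^(7/2)) = (31631 + (576 - 3*36))*(39266 + 2187) = (31631 + (576 - 108))*41453 = (31631 + 468)*41453 = 32099*41453 = 1330599847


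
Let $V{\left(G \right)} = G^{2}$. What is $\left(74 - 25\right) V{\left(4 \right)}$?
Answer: $784$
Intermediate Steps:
$\left(74 - 25\right) V{\left(4 \right)} = \left(74 - 25\right) 4^{2} = 49 \cdot 16 = 784$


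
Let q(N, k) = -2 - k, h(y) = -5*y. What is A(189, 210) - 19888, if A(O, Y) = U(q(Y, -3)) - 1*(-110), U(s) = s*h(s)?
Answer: -19783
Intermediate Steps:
U(s) = -5*s² (U(s) = s*(-5*s) = -5*s²)
A(O, Y) = 105 (A(O, Y) = -5*(-2 - 1*(-3))² - 1*(-110) = -5*(-2 + 3)² + 110 = -5*1² + 110 = -5*1 + 110 = -5 + 110 = 105)
A(189, 210) - 19888 = 105 - 19888 = -19783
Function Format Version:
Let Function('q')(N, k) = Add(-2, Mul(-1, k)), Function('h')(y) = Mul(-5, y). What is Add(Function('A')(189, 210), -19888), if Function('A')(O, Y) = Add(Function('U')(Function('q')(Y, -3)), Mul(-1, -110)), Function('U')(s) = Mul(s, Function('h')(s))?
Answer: -19783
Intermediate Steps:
Function('U')(s) = Mul(-5, Pow(s, 2)) (Function('U')(s) = Mul(s, Mul(-5, s)) = Mul(-5, Pow(s, 2)))
Function('A')(O, Y) = 105 (Function('A')(O, Y) = Add(Mul(-5, Pow(Add(-2, Mul(-1, -3)), 2)), Mul(-1, -110)) = Add(Mul(-5, Pow(Add(-2, 3), 2)), 110) = Add(Mul(-5, Pow(1, 2)), 110) = Add(Mul(-5, 1), 110) = Add(-5, 110) = 105)
Add(Function('A')(189, 210), -19888) = Add(105, -19888) = -19783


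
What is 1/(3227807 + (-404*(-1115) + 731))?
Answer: 1/3678998 ≈ 2.7181e-7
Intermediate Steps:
1/(3227807 + (-404*(-1115) + 731)) = 1/(3227807 + (450460 + 731)) = 1/(3227807 + 451191) = 1/3678998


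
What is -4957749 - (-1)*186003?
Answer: -4771746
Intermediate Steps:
-4957749 - (-1)*186003 = -4957749 - 1*(-186003) = -4957749 + 186003 = -4771746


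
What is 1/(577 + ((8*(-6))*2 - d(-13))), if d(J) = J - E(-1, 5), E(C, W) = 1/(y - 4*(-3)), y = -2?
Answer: 10/4941 ≈ 0.0020239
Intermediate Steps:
E(C, W) = ⅒ (E(C, W) = 1/(-2 - 4*(-3)) = 1/(-2 + 12) = 1/10 = ⅒)
d(J) = -⅒ + J (d(J) = J - 1*⅒ = J - ⅒ = -⅒ + J)
1/(577 + ((8*(-6))*2 - d(-13))) = 1/(577 + ((8*(-6))*2 - (-⅒ - 13))) = 1/(577 + (-48*2 - 1*(-131/10))) = 1/(577 + (-96 + 131/10)) = 1/(577 - 829/10) = 1/(4941/10) = 10/4941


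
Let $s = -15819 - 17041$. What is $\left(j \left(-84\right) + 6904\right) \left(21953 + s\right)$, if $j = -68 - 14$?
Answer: $-150429344$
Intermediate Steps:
$j = -82$
$s = -32860$
$\left(j \left(-84\right) + 6904\right) \left(21953 + s\right) = \left(\left(-82\right) \left(-84\right) + 6904\right) \left(21953 - 32860\right) = \left(6888 + 6904\right) \left(-10907\right) = 13792 \left(-10907\right) = -150429344$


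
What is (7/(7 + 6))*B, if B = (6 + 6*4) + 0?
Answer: 210/13 ≈ 16.154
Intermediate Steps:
B = 30 (B = (6 + 24) + 0 = 30 + 0 = 30)
(7/(7 + 6))*B = (7/(7 + 6))*30 = (7/13)*30 = 210/13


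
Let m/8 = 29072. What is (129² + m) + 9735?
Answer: 258952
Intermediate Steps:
m = 232576 (m = 8*29072 = 232576)
(129² + m) + 9735 = (129² + 232576) + 9735 = (16641 + 232576) + 9735 = 249217 + 9735 = 258952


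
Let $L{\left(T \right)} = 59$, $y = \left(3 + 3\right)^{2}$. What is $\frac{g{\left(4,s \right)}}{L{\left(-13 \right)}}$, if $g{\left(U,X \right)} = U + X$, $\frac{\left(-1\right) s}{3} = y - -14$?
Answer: $- \frac{146}{59} \approx -2.4746$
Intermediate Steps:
$y = 36$ ($y = 6^{2} = 36$)
$s = -150$ ($s = - 3 \left(36 - -14\right) = - 3 \left(36 + 14\right) = \left(-3\right) 50 = -150$)
$\frac{g{\left(4,s \right)}}{L{\left(-13 \right)}} = \frac{4 - 150}{59} = \left(-146\right) \frac{1}{59} = - \frac{146}{59}$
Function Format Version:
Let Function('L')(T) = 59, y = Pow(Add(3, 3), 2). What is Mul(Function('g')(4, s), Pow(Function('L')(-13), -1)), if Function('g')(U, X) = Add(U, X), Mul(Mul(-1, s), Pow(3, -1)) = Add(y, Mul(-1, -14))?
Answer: Rational(-146, 59) ≈ -2.4746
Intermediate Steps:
y = 36 (y = Pow(6, 2) = 36)
s = -150 (s = Mul(-3, Add(36, Mul(-1, -14))) = Mul(-3, Add(36, 14)) = Mul(-3, 50) = -150)
Mul(Function('g')(4, s), Pow(Function('L')(-13), -1)) = Mul(Add(4, -150), Pow(59, -1)) = Mul(-146, Rational(1, 59)) = Rational(-146, 59)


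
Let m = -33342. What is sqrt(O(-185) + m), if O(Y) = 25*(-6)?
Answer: 2*I*sqrt(8373) ≈ 183.01*I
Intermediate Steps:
O(Y) = -150
sqrt(O(-185) + m) = sqrt(-150 - 33342) = sqrt(-33492) = 2*I*sqrt(8373)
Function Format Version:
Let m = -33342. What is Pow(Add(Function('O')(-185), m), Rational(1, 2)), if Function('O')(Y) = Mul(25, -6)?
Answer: Mul(2, I, Pow(8373, Rational(1, 2))) ≈ Mul(183.01, I)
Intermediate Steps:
Function('O')(Y) = -150
Pow(Add(Function('O')(-185), m), Rational(1, 2)) = Pow(Add(-150, -33342), Rational(1, 2)) = Pow(-33492, Rational(1, 2)) = Mul(2, I, Pow(8373, Rational(1, 2)))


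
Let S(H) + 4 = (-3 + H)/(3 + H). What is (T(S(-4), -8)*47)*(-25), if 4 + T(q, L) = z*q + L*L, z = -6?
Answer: -49350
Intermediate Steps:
S(H) = -4 + (-3 + H)/(3 + H)
T(q, L) = -4 + L² - 6*q (T(q, L) = -4 + (-6*q + L*L) = -4 + (-6*q + L²) = -4 + (L² - 6*q) = -4 + L² - 6*q)
(T(S(-4), -8)*47)*(-25) = ((-4 + (-8)² - 18*(-5 - 1*(-4))/(3 - 4))*47)*(-25) = ((-4 + 64 - 18*(-5 + 4)/(-1))*47)*(-25) = ((-4 + 64 - 18*(-1)*(-1))*47)*(-25) = ((-4 + 64 - 6*3)*47)*(-25) = ((-4 + 64 - 18)*47)*(-25) = (42*47)*(-25) = 1974*(-25) = -49350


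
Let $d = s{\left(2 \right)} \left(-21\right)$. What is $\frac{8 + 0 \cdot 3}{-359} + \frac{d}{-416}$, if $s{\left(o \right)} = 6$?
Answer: $\frac{20953}{74672} \approx 0.2806$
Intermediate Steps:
$d = -126$ ($d = 6 \left(-21\right) = -126$)
$\frac{8 + 0 \cdot 3}{-359} + \frac{d}{-416} = \frac{8 + 0 \cdot 3}{-359} - \frac{126}{-416} = \left(8 + 0\right) \left(- \frac{1}{359}\right) - - \frac{63}{208} = 8 \left(- \frac{1}{359}\right) + \frac{63}{208} = - \frac{8}{359} + \frac{63}{208} = \frac{20953}{74672}$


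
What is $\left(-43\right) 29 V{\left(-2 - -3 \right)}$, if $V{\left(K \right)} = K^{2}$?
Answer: $-1247$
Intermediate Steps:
$\left(-43\right) 29 V{\left(-2 - -3 \right)} = \left(-43\right) 29 \left(-2 - -3\right)^{2} = - 1247 \left(-2 + 3\right)^{2} = - 1247 \cdot 1^{2} = \left(-1247\right) 1 = -1247$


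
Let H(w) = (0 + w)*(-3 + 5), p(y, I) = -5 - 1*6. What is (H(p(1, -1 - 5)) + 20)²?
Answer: 4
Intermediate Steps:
p(y, I) = -11 (p(y, I) = -5 - 6 = -11)
H(w) = 2*w (H(w) = w*2 = 2*w)
(H(p(1, -1 - 5)) + 20)² = (2*(-11) + 20)² = (-22 + 20)² = (-2)² = 4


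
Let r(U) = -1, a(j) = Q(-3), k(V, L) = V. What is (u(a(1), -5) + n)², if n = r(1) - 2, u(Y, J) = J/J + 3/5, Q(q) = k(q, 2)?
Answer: 49/25 ≈ 1.9600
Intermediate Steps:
Q(q) = q
a(j) = -3
u(Y, J) = 8/5 (u(Y, J) = 1 + 3*(⅕) = 1 + ⅗ = 8/5)
n = -3 (n = -1 - 2 = -3)
(u(a(1), -5) + n)² = (8/5 - 3)² = (-7/5)² = 49/25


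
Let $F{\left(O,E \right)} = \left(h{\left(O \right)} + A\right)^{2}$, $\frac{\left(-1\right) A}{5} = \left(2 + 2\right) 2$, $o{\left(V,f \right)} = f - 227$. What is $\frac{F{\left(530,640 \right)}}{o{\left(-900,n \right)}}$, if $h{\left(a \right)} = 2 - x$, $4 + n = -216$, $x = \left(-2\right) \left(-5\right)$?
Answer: $- \frac{768}{149} \approx -5.1544$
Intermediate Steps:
$x = 10$
$n = -220$ ($n = -4 - 216 = -220$)
$h{\left(a \right)} = -8$ ($h{\left(a \right)} = 2 - 10 = -8$)
$o{\left(V,f \right)} = -227 + f$ ($o{\left(V,f \right)} = f - 227 = -227 + f$)
$A = -40$ ($A = - 5 \left(2 + 2\right) 2 = - 5 \cdot 4 \cdot 2 = \left(-5\right) 8 = -40$)
$F{\left(O,E \right)} = 2304$ ($F{\left(O,E \right)} = \left(-8 - 40\right)^{2} = \left(-48\right)^{2} = 2304$)
$\frac{F{\left(530,640 \right)}}{o{\left(-900,n \right)}} = \frac{2304}{-227 - 220} = \frac{2304}{-447} = 2304 \left(- \frac{1}{447}\right) = - \frac{768}{149}$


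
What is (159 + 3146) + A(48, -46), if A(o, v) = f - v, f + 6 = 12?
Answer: 3357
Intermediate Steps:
f = 6 (f = -6 + 12 = 6)
A(o, v) = 6 - v
(159 + 3146) + A(48, -46) = (159 + 3146) + (6 - 1*(-46)) = 3305 + (6 + 46) = 3305 + 52 = 3357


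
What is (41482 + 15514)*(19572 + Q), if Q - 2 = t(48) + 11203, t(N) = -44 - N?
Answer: 1748922260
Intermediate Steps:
Q = 11113 (Q = 2 + ((-44 - 1*48) + 11203) = 2 + ((-44 - 48) + 11203) = 2 + (-92 + 11203) = 2 + 11111 = 11113)
(41482 + 15514)*(19572 + Q) = (41482 + 15514)*(19572 + 11113) = 56996*30685 = 1748922260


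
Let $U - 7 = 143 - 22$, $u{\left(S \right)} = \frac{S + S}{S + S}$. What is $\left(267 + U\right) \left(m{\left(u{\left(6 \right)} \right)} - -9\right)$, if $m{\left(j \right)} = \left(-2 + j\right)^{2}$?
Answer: $3950$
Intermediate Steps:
$u{\left(S \right)} = 1$ ($u{\left(S \right)} = \frac{2 S}{2 S} = 2 S \frac{1}{2 S} = 1$)
$U = 128$ ($U = 7 + \left(143 - 22\right) = 7 + 121 = 128$)
$\left(267 + U\right) \left(m{\left(u{\left(6 \right)} \right)} - -9\right) = \left(267 + 128\right) \left(\left(-2 + 1\right)^{2} - -9\right) = 395 \left(\left(-1\right)^{2} + 9\right) = 395 \left(1 + 9\right) = 395 \cdot 10 = 3950$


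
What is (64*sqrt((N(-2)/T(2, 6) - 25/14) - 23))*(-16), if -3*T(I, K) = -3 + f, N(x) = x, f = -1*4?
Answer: -512*I*sqrt(5026)/7 ≈ -5185.4*I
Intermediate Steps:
f = -4
T(I, K) = 7/3 (T(I, K) = -(-3 - 4)/3 = -1/3*(-7) = 7/3)
(64*sqrt((N(-2)/T(2, 6) - 25/14) - 23))*(-16) = (64*sqrt((-2/7/3 - 25/14) - 23))*(-16) = (64*sqrt((-2*3/7 - 25*1/14) - 23))*(-16) = (64*sqrt((-6/7 - 25/14) - 23))*(-16) = (64*sqrt(-37/14 - 23))*(-16) = (64*sqrt(-359/14))*(-16) = (64*(I*sqrt(5026)/14))*(-16) = (32*I*sqrt(5026)/7)*(-16) = -512*I*sqrt(5026)/7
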